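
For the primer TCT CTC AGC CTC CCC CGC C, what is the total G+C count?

Scanning the sequence gives A=1, C=12, G=2, T=4.
Total G or C: 2 + 12 = 14

14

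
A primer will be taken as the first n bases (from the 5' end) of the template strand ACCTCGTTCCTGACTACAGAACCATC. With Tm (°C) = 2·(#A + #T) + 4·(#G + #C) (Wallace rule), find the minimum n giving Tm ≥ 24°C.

n = 8

First 7 bases: ACCTCGT → Tm = 22°C (< 24°C)
First 8 bases: ACCTCGTT → Tm = 24°C (≥ 24°C)
Each additional base adds 2°C (A/T) or 4°C (G/C), so Tm is non-decreasing in n; n = 8 is the first length to reach 24°C.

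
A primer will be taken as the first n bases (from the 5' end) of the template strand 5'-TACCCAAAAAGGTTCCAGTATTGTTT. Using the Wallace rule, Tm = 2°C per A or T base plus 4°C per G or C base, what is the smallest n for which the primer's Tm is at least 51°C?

First 17 bases: TACCCAAAAAGGTTCCA → Tm = 48°C (< 51°C)
First 18 bases: TACCCAAAAAGGTTCCAG → Tm = 52°C (≥ 51°C)
Each additional base adds 2°C (A/T) or 4°C (G/C), so Tm is non-decreasing in n; n = 18 is the first length to reach 51°C.

n = 18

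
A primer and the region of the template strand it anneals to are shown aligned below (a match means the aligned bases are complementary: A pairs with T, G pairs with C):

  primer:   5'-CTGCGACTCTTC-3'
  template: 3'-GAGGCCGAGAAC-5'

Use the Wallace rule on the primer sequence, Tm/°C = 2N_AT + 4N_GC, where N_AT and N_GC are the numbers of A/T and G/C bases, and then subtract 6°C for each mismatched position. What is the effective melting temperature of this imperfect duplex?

20°C

Primer base counts: A=1, T=4, G=2, C=5 → A+T=5, G+C=7
Perfect-match Tm = 2(5) + 4(7) = 10 + 28 = 38°C
Mismatches (positions where the bases are not complementary): 3 (at positions 3, 6, 12)
Effective Tm = 38 − 3×6 = 38 − 18 = 20°C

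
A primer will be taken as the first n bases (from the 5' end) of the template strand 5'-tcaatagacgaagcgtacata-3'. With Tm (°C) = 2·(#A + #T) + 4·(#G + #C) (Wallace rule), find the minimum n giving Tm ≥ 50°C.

n = 18

First 17 bases: TCAATAGACGAAGCGTA → Tm = 48°C (< 50°C)
First 18 bases: TCAATAGACGAAGCGTAC → Tm = 52°C (≥ 50°C)
Since every base adds ≥2°C, Tm only increases with n, so the threshold is first crossed at n = 18.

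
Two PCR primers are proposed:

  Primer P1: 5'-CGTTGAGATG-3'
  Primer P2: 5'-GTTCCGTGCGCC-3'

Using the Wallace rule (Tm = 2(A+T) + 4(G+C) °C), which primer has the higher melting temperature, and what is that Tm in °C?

Primer P2, 42°C

Primer P1: A+T=5, G+C=5 → Tm = 2(5)+4(5) = 30°C
Primer P2: A+T=3, G+C=9 → Tm = 2(3)+4(9) = 42°C
30°C vs 42°C → primer P2 is higher.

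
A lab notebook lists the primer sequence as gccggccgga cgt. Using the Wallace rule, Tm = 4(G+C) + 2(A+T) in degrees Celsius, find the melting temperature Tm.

A=1, T=1, G=6, C=5
AT pairs contribute 2, GC pairs contribute 11.
Tm = 4·11 + 2·2 = 44 + 4 = 48°C

48°C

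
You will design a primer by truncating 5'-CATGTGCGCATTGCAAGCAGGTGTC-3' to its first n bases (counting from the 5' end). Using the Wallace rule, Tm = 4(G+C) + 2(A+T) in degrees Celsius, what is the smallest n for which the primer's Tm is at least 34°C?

n = 11

First 10 bases: CATGTGCGCA → Tm = 32°C (< 34°C)
First 11 bases: CATGTGCGCAT → Tm = 34°C (≥ 34°C)
Each additional base adds 2°C (A/T) or 4°C (G/C), so Tm is non-decreasing in n; n = 11 is the first length to reach 34°C.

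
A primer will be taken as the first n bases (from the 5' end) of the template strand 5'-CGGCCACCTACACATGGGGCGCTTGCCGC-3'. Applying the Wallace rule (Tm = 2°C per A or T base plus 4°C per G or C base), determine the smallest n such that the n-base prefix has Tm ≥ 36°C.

First 10 bases: CGGCCACCTA → Tm = 34°C (< 36°C)
First 11 bases: CGGCCACCTAC → Tm = 38°C (≥ 36°C)
Each additional base adds 2°C (A/T) or 4°C (G/C), so Tm is non-decreasing in n; n = 11 is the first length to reach 36°C.

n = 11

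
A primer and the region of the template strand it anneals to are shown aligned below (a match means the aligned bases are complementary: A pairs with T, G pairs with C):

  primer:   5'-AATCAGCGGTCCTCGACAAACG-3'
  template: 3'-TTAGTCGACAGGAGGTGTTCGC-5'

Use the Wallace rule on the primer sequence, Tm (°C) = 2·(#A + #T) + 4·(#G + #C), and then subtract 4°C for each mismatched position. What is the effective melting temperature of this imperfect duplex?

56°C

Primer base counts: A=7, T=3, G=5, C=7 → A+T=10, G+C=12
Perfect-match Tm = 2(10) + 4(12) = 20 + 48 = 68°C
Mismatches (positions where the bases are not complementary): 3 (at positions 8, 15, 20)
Effective Tm = 68 − 3×4 = 68 − 12 = 56°C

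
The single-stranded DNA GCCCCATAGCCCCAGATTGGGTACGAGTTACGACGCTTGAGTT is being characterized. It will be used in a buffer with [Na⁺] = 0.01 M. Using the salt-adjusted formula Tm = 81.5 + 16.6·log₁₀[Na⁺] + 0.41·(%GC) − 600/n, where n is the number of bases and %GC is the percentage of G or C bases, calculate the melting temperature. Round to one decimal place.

Length n = 43. Scanning the sequence gives G=12, C=12, A=9, T=10.
G+C = 24, so %GC = 24/43 × 100 = 55.814%
Salt term: 16.6 × (-2) = -33.2
GC term: 0.41 × 55.814 = 22.884; length term: −600/43 = −13.953
Tm = 81.5 + (-33.2) + 22.884 − 13.953 = 57.231 → 57.2°C

57.2°C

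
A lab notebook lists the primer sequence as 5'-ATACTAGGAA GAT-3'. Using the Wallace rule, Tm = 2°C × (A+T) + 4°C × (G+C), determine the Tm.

34°C

Counting bases: A=6, T=3, C=1, G=3
A+T = 9, G+C = 4
Tm = 2×9 + 4×4 = 34°C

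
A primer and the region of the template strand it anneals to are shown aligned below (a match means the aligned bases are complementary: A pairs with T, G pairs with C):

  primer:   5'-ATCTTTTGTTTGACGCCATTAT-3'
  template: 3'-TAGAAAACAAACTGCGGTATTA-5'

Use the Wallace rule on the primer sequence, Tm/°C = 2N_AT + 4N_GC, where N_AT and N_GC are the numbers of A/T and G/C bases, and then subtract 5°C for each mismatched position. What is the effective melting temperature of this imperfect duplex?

Primer base counts: A=4, T=11, G=3, C=4 → A+T=15, G+C=7
Perfect-match Tm = 2(15) + 4(7) = 30 + 28 = 58°C
Mismatches (positions where the bases are not complementary): 1 (at position 20)
Effective Tm = 58 − 1×5 = 58 − 5 = 53°C

53°C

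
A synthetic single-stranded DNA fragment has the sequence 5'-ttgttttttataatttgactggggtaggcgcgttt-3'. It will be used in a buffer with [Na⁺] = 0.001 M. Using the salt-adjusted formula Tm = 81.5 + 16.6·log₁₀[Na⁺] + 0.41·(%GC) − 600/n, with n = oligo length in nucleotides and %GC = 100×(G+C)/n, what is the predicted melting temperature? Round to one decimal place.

29.8°C

Length n = 35. Scanning the sequence gives T=17, G=10, C=3, A=5.
G+C = 13, so %GC = 13/35 × 100 = 37.143%
Salt term: 16.6 × (-3) = -49.8
GC term: 0.41 × 37.143 = 15.229; length term: −600/35 = −17.143
Tm = 81.5 + (-49.8) + 15.229 − 17.143 = 29.786 → 29.8°C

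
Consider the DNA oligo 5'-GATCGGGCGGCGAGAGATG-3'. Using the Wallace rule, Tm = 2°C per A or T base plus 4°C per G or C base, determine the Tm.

Scanning the sequence gives G=10, T=2, A=4, C=3.
A+T = 6, G+C = 13
Tm = 4·13 + 2·6 = 52 + 12 = 64°C

64°C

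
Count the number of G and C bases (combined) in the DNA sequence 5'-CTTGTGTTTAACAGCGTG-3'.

Scanning the sequence gives T=7, G=5, A=3, C=3.
G+C = 5 + 3 = 8

8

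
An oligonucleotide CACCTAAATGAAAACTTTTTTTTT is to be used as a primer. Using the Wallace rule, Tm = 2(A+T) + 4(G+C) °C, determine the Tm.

58°C

Scanning the sequence gives A=8, G=1, T=11, C=4.
A+T = 19, G+C = 5
Tm = 2(19) + 4(5) = 38 + 20 = 58°C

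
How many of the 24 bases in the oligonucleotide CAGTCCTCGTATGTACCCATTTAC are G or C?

Base counts: G=3, A=5, C=8, T=8
Total G or C: 3 + 8 = 11

11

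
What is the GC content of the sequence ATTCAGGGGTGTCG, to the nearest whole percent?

57%

C=2, A=2, T=4, G=6
G+C = 6 + 2 = 8 out of 14 bases
%GC = 8/14 × 100 = 57.14% ≈ 57%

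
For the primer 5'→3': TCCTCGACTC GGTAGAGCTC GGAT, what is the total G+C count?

14

Base counts: C=7, T=6, G=7, A=4
G+C = 7 + 7 = 14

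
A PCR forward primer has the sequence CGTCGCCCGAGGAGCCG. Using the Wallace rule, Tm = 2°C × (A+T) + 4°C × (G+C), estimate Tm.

62°C

Counting bases: A=2, T=1, G=7, C=7
A+T = 3, G+C = 14
Tm = 4·14 + 2·3 = 56 + 6 = 62°C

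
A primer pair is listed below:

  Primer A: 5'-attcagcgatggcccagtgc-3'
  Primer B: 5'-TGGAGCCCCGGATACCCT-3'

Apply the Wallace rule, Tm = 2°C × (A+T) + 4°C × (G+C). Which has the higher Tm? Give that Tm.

Primer A, 64°C

Primer A: A+T=8, G+C=12 → Tm = 2(8)+4(12) = 64°C
Primer B: A+T=6, G+C=12 → Tm = 2(6)+4(12) = 60°C
64°C vs 60°C → primer A is higher.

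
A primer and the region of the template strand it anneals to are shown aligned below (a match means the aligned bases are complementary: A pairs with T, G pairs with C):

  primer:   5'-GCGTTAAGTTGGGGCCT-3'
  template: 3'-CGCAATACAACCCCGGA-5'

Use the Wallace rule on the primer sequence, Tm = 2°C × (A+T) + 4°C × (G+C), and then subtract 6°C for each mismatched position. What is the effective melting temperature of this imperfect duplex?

48°C

Primer base counts: A=2, T=5, G=7, C=3 → A+T=7, G+C=10
Perfect-match Tm = 2(7) + 4(10) = 14 + 40 = 54°C
Mismatches (positions where the bases are not complementary): 1 (at position 7)
Effective Tm = 54 − 1×6 = 54 − 6 = 48°C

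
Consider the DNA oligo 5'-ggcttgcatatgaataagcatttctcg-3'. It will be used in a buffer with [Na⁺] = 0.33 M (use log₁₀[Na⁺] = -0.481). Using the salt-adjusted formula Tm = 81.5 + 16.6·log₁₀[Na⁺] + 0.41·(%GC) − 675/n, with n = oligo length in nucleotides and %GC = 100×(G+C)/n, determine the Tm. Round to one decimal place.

65.2°C

Length n = 27. Scanning the sequence gives C=5, T=9, G=6, A=7.
G+C = 11, so %GC = 11/27 × 100 = 40.741%
Salt term: 16.6 × (-0.481) = -7.985
GC term: 0.41 × 40.741 = 16.704; length term: −675/27 = −25
Tm = 81.5 + (-7.985) + 16.704 − 25 = 65.219 → 65.2°C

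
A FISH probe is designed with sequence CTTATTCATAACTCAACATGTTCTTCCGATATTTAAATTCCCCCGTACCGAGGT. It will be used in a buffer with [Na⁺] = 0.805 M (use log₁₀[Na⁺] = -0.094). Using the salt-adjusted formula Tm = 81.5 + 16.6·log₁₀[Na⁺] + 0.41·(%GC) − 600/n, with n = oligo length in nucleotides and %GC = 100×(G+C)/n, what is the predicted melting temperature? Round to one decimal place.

Length n = 54. Scanning the sequence gives C=15, A=14, T=19, G=6.
G+C = 21, so %GC = 21/54 × 100 = 38.889%
Salt term: 16.6 × (-0.094) = -1.56
GC term: 0.41 × 38.889 = 15.944; length term: −600/54 = −11.111
Tm = 81.5 + (-1.56) + 15.944 − 11.111 = 84.773 → 84.8°C

84.8°C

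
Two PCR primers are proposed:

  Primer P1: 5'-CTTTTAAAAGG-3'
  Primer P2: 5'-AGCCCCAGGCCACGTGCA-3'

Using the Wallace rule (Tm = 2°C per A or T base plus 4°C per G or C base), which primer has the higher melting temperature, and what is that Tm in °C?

Primer P1: A+T=8, G+C=3 → Tm = 2(8)+4(3) = 28°C
Primer P2: A+T=5, G+C=13 → Tm = 2(5)+4(13) = 62°C
28°C vs 62°C → primer P2 is higher.

Primer P2, 62°C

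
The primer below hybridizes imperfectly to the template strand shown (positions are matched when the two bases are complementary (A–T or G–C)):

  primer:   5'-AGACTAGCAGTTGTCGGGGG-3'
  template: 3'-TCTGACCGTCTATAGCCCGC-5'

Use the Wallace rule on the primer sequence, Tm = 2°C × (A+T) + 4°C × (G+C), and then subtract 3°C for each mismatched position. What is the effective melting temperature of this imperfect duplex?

Primer base counts: A=4, T=4, G=9, C=3 → A+T=8, G+C=12
Perfect-match Tm = 2(8) + 4(12) = 16 + 48 = 64°C
Mismatches (positions where the bases are not complementary): 4 (at positions 6, 11, 13, 19)
Effective Tm = 64 − 4×3 = 64 − 12 = 52°C

52°C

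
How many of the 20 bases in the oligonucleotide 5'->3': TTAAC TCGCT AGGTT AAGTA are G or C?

7

Counting bases: G=4, C=3, T=7, A=6
Total G or C: 4 + 3 = 7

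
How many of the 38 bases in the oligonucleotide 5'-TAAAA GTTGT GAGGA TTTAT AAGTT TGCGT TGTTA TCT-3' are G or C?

11

Counting bases: A=10, C=2, G=9, T=17
G+C = 9 + 2 = 11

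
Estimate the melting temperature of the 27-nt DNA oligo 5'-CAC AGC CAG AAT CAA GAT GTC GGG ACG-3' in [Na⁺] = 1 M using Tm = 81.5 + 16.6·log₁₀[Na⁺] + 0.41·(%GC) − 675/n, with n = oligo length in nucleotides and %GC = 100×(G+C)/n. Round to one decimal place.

Length n = 27. A=9, G=8, T=3, C=7
G+C = 15, so %GC = 15/27 × 100 = 55.556%
Salt term: 16.6 × (0) = 0
GC term: 0.41 × 55.556 = 22.778; length term: −675/27 = −25
Tm = 81.5 + (0) + 22.778 − 25 = 79.278 → 79.3°C

79.3°C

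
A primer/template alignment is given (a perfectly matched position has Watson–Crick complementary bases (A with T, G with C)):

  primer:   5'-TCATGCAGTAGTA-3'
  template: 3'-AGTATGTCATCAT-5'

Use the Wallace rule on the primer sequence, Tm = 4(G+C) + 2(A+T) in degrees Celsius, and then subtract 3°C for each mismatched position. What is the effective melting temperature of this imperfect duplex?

33°C

Primer base counts: A=4, T=4, G=3, C=2 → A+T=8, G+C=5
Perfect-match Tm = 2(8) + 4(5) = 16 + 20 = 36°C
Mismatches (positions where the bases are not complementary): 1 (at position 5)
Effective Tm = 36 − 1×3 = 36 − 3 = 33°C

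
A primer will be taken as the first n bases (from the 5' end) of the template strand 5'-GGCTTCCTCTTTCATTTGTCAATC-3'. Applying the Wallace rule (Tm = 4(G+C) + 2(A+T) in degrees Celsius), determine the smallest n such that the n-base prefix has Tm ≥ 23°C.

First 6 bases: GGCTTC → Tm = 20°C (< 23°C)
First 7 bases: GGCTTCC → Tm = 24°C (≥ 23°C)
Since every base adds ≥2°C, Tm only increases with n, so the threshold is first crossed at n = 7.

n = 7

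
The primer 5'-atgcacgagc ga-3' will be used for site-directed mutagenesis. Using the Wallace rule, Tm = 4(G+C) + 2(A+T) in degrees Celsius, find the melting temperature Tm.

38°C

Base counts: T=1, C=3, G=4, A=4
So N_AT = 5 and N_GC = 7.
Tm = 4·7 + 2·5 = 28 + 10 = 38°C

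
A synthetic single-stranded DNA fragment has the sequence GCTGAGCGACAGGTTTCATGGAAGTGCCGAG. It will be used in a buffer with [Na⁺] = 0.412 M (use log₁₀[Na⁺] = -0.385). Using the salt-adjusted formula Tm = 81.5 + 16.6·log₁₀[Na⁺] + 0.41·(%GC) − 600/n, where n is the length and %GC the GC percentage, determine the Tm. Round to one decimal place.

79.6°C

Length n = 31. Counting bases: C=6, T=6, G=12, A=7
G+C = 18, so %GC = 18/31 × 100 = 58.065%
Salt term: 16.6 × (-0.385) = -6.391
GC term: 0.41 × 58.065 = 23.807; length term: −600/31 = −19.355
Tm = 81.5 + (-6.391) + 23.807 − 19.355 = 79.561 → 79.6°C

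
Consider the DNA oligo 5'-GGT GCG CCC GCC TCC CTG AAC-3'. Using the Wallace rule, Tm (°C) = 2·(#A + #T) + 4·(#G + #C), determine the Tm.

Base counts: A=2, G=6, C=10, T=3
AT pairs contribute 5, GC pairs contribute 16.
Tm = 4·16 + 2·5 = 64 + 10 = 74°C

74°C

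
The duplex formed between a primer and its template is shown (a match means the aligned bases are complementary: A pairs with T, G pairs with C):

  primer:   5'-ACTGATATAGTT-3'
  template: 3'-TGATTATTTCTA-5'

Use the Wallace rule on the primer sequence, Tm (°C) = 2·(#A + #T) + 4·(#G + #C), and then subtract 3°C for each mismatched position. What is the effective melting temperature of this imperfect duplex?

Primer base counts: A=4, T=5, G=2, C=1 → A+T=9, G+C=3
Perfect-match Tm = 2(9) + 4(3) = 18 + 12 = 30°C
Mismatches (positions where the bases are not complementary): 3 (at positions 4, 8, 11)
Effective Tm = 30 − 3×3 = 30 − 9 = 21°C

21°C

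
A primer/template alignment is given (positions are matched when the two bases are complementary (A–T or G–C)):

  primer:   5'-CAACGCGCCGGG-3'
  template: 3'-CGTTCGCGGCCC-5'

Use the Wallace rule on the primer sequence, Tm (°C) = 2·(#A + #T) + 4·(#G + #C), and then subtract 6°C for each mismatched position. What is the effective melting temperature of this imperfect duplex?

Primer base counts: A=2, T=0, G=5, C=5 → A+T=2, G+C=10
Perfect-match Tm = 2(2) + 4(10) = 4 + 40 = 44°C
Mismatches (positions where the bases are not complementary): 3 (at positions 1, 2, 4)
Effective Tm = 44 − 3×6 = 44 − 18 = 26°C

26°C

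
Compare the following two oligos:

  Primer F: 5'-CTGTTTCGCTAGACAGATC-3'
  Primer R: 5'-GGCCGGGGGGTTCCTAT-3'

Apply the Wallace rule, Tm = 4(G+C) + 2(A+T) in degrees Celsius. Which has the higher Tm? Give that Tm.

Primer F: A+T=10, G+C=9 → Tm = 2(10)+4(9) = 56°C
Primer R: A+T=5, G+C=12 → Tm = 2(5)+4(12) = 58°C
56°C vs 58°C → primer R is higher.

Primer R, 58°C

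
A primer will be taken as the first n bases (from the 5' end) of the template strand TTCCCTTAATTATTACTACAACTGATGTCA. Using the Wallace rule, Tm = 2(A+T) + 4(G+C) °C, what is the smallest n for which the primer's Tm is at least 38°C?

n = 16

First 15 bases: TTCCCTTAATTATTA → Tm = 36°C (< 38°C)
First 16 bases: TTCCCTTAATTATTAC → Tm = 40°C (≥ 38°C)
Since every base adds ≥2°C, Tm only increases with n, so the threshold is first crossed at n = 16.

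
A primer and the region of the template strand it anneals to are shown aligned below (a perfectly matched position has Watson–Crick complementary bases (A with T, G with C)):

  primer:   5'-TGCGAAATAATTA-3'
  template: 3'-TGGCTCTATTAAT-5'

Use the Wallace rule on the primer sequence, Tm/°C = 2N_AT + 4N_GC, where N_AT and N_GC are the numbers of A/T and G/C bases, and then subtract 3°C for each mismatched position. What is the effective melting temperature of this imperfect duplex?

23°C

Primer base counts: A=6, T=4, G=2, C=1 → A+T=10, G+C=3
Perfect-match Tm = 2(10) + 4(3) = 20 + 12 = 32°C
Mismatches (positions where the bases are not complementary): 3 (at positions 1, 2, 6)
Effective Tm = 32 − 3×3 = 32 − 9 = 23°C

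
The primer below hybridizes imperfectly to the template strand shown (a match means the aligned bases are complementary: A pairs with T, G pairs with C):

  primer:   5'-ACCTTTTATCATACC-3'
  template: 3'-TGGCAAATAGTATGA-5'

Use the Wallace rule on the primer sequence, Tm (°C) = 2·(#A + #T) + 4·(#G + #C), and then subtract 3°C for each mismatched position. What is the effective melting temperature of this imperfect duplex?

34°C

Primer base counts: A=4, T=6, G=0, C=5 → A+T=10, G+C=5
Perfect-match Tm = 2(10) + 4(5) = 20 + 20 = 40°C
Mismatches (positions where the bases are not complementary): 2 (at positions 4, 15)
Effective Tm = 40 − 2×3 = 40 − 6 = 34°C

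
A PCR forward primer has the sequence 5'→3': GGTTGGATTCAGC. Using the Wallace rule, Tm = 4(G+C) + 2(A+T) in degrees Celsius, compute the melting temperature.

40°C

Counting bases: A=2, C=2, G=5, T=4
A+T = 6, G+C = 7
Tm = 2(6) + 4(7) = 12 + 28 = 40°C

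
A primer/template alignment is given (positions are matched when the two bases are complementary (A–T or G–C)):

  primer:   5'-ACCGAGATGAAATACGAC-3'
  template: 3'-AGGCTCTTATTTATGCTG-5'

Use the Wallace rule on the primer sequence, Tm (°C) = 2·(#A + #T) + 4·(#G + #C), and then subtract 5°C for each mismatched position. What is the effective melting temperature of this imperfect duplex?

37°C

Primer base counts: A=8, T=2, G=4, C=4 → A+T=10, G+C=8
Perfect-match Tm = 2(10) + 4(8) = 20 + 32 = 52°C
Mismatches (positions where the bases are not complementary): 3 (at positions 1, 8, 9)
Effective Tm = 52 − 3×5 = 52 − 15 = 37°C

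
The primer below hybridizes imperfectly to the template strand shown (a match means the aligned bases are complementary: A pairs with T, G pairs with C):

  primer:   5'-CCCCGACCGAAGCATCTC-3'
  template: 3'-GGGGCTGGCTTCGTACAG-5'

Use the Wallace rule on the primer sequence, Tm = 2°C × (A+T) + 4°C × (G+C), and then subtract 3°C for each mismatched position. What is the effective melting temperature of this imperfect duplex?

Primer base counts: A=4, T=2, G=3, C=9 → A+T=6, G+C=12
Perfect-match Tm = 2(6) + 4(12) = 12 + 48 = 60°C
Mismatches (positions where the bases are not complementary): 1 (at position 16)
Effective Tm = 60 − 1×3 = 60 − 3 = 57°C

57°C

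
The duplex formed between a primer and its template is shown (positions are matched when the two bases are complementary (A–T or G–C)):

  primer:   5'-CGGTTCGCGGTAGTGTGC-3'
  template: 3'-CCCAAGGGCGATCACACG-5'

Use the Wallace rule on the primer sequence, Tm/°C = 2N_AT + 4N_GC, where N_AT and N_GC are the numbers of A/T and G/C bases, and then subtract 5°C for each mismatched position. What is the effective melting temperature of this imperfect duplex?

45°C

Primer base counts: A=1, T=5, G=8, C=4 → A+T=6, G+C=12
Perfect-match Tm = 2(6) + 4(12) = 12 + 48 = 60°C
Mismatches (positions where the bases are not complementary): 3 (at positions 1, 7, 10)
Effective Tm = 60 − 3×5 = 60 − 15 = 45°C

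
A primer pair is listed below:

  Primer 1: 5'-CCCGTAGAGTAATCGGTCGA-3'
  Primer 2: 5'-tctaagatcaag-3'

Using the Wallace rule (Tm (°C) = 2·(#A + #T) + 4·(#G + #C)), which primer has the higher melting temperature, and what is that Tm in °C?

Primer 1, 62°C

Primer 1: A+T=9, G+C=11 → Tm = 2(9)+4(11) = 62°C
Primer 2: A+T=8, G+C=4 → Tm = 2(8)+4(4) = 32°C
62°C vs 32°C → primer 1 is higher.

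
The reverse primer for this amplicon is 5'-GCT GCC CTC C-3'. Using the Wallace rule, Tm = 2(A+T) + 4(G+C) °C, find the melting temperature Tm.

36°C

C=6, A=0, T=2, G=2
AT pairs contribute 2, GC pairs contribute 8.
Tm = 2(2) + 4(8) = 4 + 32 = 36°C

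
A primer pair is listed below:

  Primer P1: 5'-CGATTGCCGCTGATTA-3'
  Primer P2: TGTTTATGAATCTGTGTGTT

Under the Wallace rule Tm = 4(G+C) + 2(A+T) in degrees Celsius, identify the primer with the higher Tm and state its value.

Primer P2, 52°C

Primer P1: A+T=8, G+C=8 → Tm = 2(8)+4(8) = 48°C
Primer P2: A+T=14, G+C=6 → Tm = 2(14)+4(6) = 52°C
48°C vs 52°C → primer P2 is higher.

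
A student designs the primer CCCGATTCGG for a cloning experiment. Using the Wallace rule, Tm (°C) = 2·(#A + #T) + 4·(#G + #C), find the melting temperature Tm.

A=1, T=2, G=3, C=4
AT pairs contribute 3, GC pairs contribute 7.
Tm = 4·7 + 2·3 = 28 + 6 = 34°C

34°C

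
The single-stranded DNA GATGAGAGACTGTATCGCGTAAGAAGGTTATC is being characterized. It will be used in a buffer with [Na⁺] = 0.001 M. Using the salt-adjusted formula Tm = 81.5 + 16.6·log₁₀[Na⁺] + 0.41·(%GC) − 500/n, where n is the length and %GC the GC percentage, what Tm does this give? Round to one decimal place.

Length n = 32. Counting bases: A=10, G=10, C=4, T=8
G+C = 14, so %GC = 14/32 × 100 = 43.75%
Salt term: 16.6 × (-3) = -49.8
GC term: 0.41 × 43.75 = 17.938; length term: −500/32 = −15.625
Tm = 81.5 + (-49.8) + 17.938 − 15.625 = 34.013 → 34.0°C

34.0°C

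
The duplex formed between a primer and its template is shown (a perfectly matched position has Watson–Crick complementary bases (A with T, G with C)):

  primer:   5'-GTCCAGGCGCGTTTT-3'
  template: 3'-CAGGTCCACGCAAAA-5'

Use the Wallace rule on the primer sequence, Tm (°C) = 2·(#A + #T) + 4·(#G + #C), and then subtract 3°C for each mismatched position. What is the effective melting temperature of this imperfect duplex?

45°C

Primer base counts: A=1, T=5, G=5, C=4 → A+T=6, G+C=9
Perfect-match Tm = 2(6) + 4(9) = 12 + 36 = 48°C
Mismatches (positions where the bases are not complementary): 1 (at position 8)
Effective Tm = 48 − 1×3 = 48 − 3 = 45°C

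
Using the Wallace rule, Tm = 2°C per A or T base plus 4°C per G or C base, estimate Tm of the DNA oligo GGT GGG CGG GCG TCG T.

C=3, A=0, T=3, G=10
A+T = 3, G+C = 13
Tm = 2(3) + 4(13) = 6 + 52 = 58°C

58°C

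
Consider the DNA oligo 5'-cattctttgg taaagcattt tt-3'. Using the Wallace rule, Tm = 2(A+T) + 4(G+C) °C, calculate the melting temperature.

Scanning the sequence gives A=5, G=3, T=11, C=3.
AT pairs contribute 16, GC pairs contribute 6.
Tm = 2(16) + 4(6) = 32 + 24 = 56°C

56°C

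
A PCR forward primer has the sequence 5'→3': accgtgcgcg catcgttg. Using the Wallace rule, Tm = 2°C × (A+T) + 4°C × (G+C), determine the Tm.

60°C

Counting bases: C=6, A=2, G=6, T=4
So N_AT = 6 and N_GC = 12.
Tm = 2(6) + 4(12) = 12 + 48 = 60°C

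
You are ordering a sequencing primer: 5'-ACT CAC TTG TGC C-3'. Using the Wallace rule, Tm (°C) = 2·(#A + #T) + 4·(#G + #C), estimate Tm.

40°C

Base counts: G=2, C=5, T=4, A=2
A+T = 6, G+C = 7
Tm = 2(6) + 4(7) = 12 + 28 = 40°C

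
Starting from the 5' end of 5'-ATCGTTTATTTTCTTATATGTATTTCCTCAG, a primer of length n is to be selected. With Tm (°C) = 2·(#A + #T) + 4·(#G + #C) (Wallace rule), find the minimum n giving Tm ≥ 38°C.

First 15 bases: ATCGTTTATTTTCTT → Tm = 36°C (< 38°C)
First 16 bases: ATCGTTTATTTTCTTA → Tm = 38°C (≥ 38°C)
Since every base adds ≥2°C, Tm only increases with n, so the threshold is first crossed at n = 16.

n = 16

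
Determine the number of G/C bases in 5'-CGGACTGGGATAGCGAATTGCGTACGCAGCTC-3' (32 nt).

19

Counting bases: T=6, A=7, G=11, C=8
Total G or C: 11 + 8 = 19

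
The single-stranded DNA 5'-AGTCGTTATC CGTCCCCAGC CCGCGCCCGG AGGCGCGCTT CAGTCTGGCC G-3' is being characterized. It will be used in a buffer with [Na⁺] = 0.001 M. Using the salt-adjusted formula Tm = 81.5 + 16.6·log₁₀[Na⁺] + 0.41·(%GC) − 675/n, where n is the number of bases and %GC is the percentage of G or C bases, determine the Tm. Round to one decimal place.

Length n = 51. G=16, A=5, T=9, C=21
G+C = 37, so %GC = 37/51 × 100 = 72.549%
Salt term: 16.6 × (-3) = -49.8
GC term: 0.41 × 72.549 = 29.745; length term: −675/51 = −13.235
Tm = 81.5 + (-49.8) + 29.745 − 13.235 = 48.21 → 48.2°C

48.2°C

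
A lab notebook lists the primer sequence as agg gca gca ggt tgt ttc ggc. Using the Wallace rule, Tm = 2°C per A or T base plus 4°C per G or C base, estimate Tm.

A=3, T=5, G=9, C=4
So N_AT = 8 and N_GC = 13.
Tm = 4·13 + 2·8 = 52 + 16 = 68°C

68°C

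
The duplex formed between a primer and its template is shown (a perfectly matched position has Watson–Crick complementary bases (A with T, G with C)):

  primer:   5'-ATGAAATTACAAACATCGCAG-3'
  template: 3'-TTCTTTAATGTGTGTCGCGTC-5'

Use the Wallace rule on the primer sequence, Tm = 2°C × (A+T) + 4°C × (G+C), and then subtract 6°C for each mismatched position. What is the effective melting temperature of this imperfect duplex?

Primer base counts: A=10, T=4, G=3, C=4 → A+T=14, G+C=7
Perfect-match Tm = 2(14) + 4(7) = 28 + 28 = 56°C
Mismatches (positions where the bases are not complementary): 3 (at positions 2, 12, 16)
Effective Tm = 56 − 3×6 = 56 − 18 = 38°C

38°C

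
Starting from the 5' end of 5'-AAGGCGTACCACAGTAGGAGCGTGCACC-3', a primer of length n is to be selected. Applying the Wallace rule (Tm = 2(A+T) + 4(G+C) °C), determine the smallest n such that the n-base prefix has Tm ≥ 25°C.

n = 9

First 8 bases: AAGGCGTA → Tm = 24°C (< 25°C)
First 9 bases: AAGGCGTAC → Tm = 28°C (≥ 25°C)
Since every base adds ≥2°C, Tm only increases with n, so the threshold is first crossed at n = 9.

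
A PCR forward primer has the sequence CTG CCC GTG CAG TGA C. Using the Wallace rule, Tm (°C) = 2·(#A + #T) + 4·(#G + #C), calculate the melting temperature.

Scanning the sequence gives A=2, G=5, T=3, C=6.
A+T = 5, G+C = 11
Tm = 4·11 + 2·5 = 44 + 10 = 54°C

54°C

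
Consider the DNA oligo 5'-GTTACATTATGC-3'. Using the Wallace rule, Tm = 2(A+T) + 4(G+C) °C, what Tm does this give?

32°C

Scanning the sequence gives G=2, A=3, T=5, C=2.
So N_AT = 8 and N_GC = 4.
Tm = 4·4 + 2·8 = 16 + 16 = 32°C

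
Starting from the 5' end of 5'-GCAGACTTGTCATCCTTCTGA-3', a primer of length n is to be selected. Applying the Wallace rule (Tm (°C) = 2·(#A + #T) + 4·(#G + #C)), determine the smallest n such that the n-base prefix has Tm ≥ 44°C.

First 14 bases: GCAGACTTGTCATC → Tm = 42°C (< 44°C)
First 15 bases: GCAGACTTGTCATCC → Tm = 46°C (≥ 44°C)
Since every base adds ≥2°C, Tm only increases with n, so the threshold is first crossed at n = 15.

n = 15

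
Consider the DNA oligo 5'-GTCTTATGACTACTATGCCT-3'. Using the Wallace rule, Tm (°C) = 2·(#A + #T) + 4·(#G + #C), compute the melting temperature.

C=5, A=4, T=8, G=3
So N_AT = 12 and N_GC = 8.
Tm = 2×12 + 4×8 = 56°C

56°C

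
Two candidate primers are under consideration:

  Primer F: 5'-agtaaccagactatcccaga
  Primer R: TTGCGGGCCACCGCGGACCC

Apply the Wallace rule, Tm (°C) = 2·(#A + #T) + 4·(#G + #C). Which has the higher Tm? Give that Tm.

Primer F: A+T=11, G+C=9 → Tm = 2(11)+4(9) = 58°C
Primer R: A+T=4, G+C=16 → Tm = 2(4)+4(16) = 72°C
58°C vs 72°C → primer R is higher.

Primer R, 72°C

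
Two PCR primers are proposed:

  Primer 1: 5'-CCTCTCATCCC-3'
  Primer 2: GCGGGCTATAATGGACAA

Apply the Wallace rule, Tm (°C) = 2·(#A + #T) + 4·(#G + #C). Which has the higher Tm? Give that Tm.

Primer 1: A+T=4, G+C=7 → Tm = 2(4)+4(7) = 36°C
Primer 2: A+T=9, G+C=9 → Tm = 2(9)+4(9) = 54°C
36°C vs 54°C → primer 2 is higher.

Primer 2, 54°C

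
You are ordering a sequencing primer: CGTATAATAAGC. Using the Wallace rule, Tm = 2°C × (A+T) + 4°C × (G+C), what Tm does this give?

Base counts: T=3, C=2, A=5, G=2
A+T = 8, G+C = 4
Tm = 2×8 + 4×4 = 32°C

32°C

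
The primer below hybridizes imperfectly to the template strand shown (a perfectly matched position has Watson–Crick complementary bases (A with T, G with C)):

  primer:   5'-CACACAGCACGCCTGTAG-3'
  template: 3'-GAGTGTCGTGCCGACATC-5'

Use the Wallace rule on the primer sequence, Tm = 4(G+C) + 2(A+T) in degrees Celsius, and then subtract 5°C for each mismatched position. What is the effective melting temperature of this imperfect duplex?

Primer base counts: A=5, T=2, G=4, C=7 → A+T=7, G+C=11
Perfect-match Tm = 2(7) + 4(11) = 14 + 44 = 58°C
Mismatches (positions where the bases are not complementary): 2 (at positions 2, 12)
Effective Tm = 58 − 2×5 = 58 − 10 = 48°C

48°C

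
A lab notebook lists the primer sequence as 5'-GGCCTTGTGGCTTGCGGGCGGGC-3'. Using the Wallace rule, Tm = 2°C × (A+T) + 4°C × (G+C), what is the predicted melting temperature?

82°C

A=0, G=12, T=5, C=6
So N_AT = 5 and N_GC = 18.
Tm = 2(5) + 4(18) = 10 + 72 = 82°C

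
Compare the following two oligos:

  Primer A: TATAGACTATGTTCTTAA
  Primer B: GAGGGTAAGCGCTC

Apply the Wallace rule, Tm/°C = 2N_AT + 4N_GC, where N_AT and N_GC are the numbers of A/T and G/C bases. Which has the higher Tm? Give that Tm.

Primer A: A+T=14, G+C=4 → Tm = 2(14)+4(4) = 44°C
Primer B: A+T=5, G+C=9 → Tm = 2(5)+4(9) = 46°C
44°C vs 46°C → primer B is higher.

Primer B, 46°C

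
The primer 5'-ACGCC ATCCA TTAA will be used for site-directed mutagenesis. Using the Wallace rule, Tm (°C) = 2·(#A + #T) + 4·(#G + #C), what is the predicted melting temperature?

40°C

Counting bases: G=1, T=3, C=5, A=5
AT pairs contribute 8, GC pairs contribute 6.
Tm = 2×8 + 4×6 = 40°C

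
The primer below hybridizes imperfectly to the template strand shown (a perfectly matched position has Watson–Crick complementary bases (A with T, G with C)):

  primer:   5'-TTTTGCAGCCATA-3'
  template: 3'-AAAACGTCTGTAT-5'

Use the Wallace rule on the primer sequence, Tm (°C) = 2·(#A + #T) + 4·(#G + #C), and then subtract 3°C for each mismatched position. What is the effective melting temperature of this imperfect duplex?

Primer base counts: A=3, T=5, G=2, C=3 → A+T=8, G+C=5
Perfect-match Tm = 2(8) + 4(5) = 16 + 20 = 36°C
Mismatches (positions where the bases are not complementary): 1 (at position 9)
Effective Tm = 36 − 1×3 = 36 − 3 = 33°C

33°C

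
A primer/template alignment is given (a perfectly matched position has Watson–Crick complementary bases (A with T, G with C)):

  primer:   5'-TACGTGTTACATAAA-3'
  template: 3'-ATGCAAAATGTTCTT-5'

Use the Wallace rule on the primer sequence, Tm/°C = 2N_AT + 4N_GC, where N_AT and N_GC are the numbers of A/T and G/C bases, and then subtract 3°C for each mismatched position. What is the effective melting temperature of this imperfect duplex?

Primer base counts: A=6, T=5, G=2, C=2 → A+T=11, G+C=4
Perfect-match Tm = 2(11) + 4(4) = 22 + 16 = 38°C
Mismatches (positions where the bases are not complementary): 3 (at positions 6, 12, 13)
Effective Tm = 38 − 3×3 = 38 − 9 = 29°C

29°C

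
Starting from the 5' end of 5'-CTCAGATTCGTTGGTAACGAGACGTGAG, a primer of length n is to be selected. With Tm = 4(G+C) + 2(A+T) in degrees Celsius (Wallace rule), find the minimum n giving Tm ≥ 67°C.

n = 23

First 22 bases: CTCAGATTCGTTGGTAACGAGA → Tm = 64°C (< 67°C)
First 23 bases: CTCAGATTCGTTGGTAACGAGAC → Tm = 68°C (≥ 67°C)
Each additional base adds 2°C (A/T) or 4°C (G/C), so Tm is non-decreasing in n; n = 23 is the first length to reach 67°C.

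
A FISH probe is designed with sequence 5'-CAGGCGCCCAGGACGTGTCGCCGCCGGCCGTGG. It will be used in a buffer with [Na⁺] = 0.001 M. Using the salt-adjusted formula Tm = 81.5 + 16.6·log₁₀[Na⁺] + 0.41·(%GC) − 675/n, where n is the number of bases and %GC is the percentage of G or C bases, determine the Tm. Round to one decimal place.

44.8°C

Length n = 33. Scanning the sequence gives C=13, G=14, A=3, T=3.
G+C = 27, so %GC = 27/33 × 100 = 81.818%
Salt term: 16.6 × (-3) = -49.8
GC term: 0.41 × 81.818 = 33.545; length term: −675/33 = −20.455
Tm = 81.5 + (-49.8) + 33.545 − 20.455 = 44.79 → 44.8°C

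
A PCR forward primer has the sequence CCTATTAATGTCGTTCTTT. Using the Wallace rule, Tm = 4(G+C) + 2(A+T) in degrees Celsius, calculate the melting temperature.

50°C

Counting bases: C=4, T=10, G=2, A=3
AT pairs contribute 13, GC pairs contribute 6.
Tm = 4·6 + 2·13 = 24 + 26 = 50°C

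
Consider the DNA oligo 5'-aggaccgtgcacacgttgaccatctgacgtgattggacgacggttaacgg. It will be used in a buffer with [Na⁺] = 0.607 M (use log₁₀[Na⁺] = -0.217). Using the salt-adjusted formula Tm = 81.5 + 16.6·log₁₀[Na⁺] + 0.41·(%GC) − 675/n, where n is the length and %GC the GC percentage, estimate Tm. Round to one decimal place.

Length n = 50. Base counts: T=10, G=16, C=12, A=12
G+C = 28, so %GC = 28/50 × 100 = 56%
Salt term: 16.6 × (-0.217) = -3.602
GC term: 0.41 × 56 = 22.96; length term: −675/50 = −13.5
Tm = 81.5 + (-3.602) + 22.96 − 13.5 = 87.358 → 87.4°C

87.4°C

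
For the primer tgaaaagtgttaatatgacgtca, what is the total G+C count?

Base counts: T=7, A=9, C=2, G=5
G+C = 5 + 2 = 7

7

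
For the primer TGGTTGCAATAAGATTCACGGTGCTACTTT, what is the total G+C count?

G=7, A=7, T=11, C=5
G+C = 7 + 5 = 12

12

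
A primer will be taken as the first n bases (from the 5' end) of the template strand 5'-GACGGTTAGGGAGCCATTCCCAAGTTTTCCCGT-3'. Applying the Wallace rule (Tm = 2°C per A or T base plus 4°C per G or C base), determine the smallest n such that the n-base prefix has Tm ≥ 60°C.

First 18 bases: GACGGTTAGGGAGCCATT → Tm = 56°C (< 60°C)
First 19 bases: GACGGTTAGGGAGCCATTC → Tm = 60°C (≥ 60°C)
Since every base adds ≥2°C, Tm only increases with n, so the threshold is first crossed at n = 19.

n = 19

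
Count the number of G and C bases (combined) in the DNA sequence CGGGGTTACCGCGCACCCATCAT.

Base counts: C=9, G=6, T=4, A=4
Total G or C: 6 + 9 = 15

15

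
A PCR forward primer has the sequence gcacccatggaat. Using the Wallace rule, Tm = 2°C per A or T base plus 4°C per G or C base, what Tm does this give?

Base counts: G=3, C=4, A=4, T=2
A+T = 6, G+C = 7
Tm = 4·7 + 2·6 = 28 + 12 = 40°C

40°C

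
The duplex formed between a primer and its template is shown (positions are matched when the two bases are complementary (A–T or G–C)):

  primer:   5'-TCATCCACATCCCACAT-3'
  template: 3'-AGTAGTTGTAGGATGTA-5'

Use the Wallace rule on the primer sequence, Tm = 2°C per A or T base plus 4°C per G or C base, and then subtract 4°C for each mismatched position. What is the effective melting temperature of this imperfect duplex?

Primer base counts: A=5, T=4, G=0, C=8 → A+T=9, G+C=8
Perfect-match Tm = 2(9) + 4(8) = 18 + 32 = 50°C
Mismatches (positions where the bases are not complementary): 2 (at positions 6, 13)
Effective Tm = 50 − 2×4 = 50 − 8 = 42°C

42°C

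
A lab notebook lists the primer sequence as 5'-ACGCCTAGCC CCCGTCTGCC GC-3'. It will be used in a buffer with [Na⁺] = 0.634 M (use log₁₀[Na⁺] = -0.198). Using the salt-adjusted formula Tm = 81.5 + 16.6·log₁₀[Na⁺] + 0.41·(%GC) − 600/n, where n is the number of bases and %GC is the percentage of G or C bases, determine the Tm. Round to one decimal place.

82.6°C

Length n = 22. A=2, T=3, C=12, G=5
G+C = 17, so %GC = 17/22 × 100 = 77.273%
Salt term: 16.6 × (-0.198) = -3.287
GC term: 0.41 × 77.273 = 31.682; length term: −600/22 = −27.273
Tm = 81.5 + (-3.287) + 31.682 − 27.273 = 82.622 → 82.6°C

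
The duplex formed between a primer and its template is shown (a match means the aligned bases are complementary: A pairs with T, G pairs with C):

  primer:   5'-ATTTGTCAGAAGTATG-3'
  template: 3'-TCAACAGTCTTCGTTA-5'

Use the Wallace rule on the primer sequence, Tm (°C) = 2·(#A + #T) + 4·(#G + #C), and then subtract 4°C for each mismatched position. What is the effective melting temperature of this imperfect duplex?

26°C

Primer base counts: A=5, T=6, G=4, C=1 → A+T=11, G+C=5
Perfect-match Tm = 2(11) + 4(5) = 22 + 20 = 42°C
Mismatches (positions where the bases are not complementary): 4 (at positions 2, 13, 15, 16)
Effective Tm = 42 − 4×4 = 42 − 16 = 26°C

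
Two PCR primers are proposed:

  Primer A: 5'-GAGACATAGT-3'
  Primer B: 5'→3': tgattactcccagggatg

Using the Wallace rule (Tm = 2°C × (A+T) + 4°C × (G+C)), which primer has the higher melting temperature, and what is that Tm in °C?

Primer A: A+T=6, G+C=4 → Tm = 2(6)+4(4) = 28°C
Primer B: A+T=9, G+C=9 → Tm = 2(9)+4(9) = 54°C
28°C vs 54°C → primer B is higher.

Primer B, 54°C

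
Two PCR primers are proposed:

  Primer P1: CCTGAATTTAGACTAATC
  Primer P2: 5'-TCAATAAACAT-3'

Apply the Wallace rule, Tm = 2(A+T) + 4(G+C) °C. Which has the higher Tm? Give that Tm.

Primer P1, 48°C

Primer P1: A+T=12, G+C=6 → Tm = 2(12)+4(6) = 48°C
Primer P2: A+T=9, G+C=2 → Tm = 2(9)+4(2) = 26°C
48°C vs 26°C → primer P1 is higher.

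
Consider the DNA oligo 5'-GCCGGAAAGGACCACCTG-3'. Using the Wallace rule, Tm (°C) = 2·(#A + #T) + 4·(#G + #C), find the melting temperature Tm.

60°C

Base counts: A=5, C=6, G=6, T=1
So N_AT = 6 and N_GC = 12.
Tm = 2×6 + 4×12 = 60°C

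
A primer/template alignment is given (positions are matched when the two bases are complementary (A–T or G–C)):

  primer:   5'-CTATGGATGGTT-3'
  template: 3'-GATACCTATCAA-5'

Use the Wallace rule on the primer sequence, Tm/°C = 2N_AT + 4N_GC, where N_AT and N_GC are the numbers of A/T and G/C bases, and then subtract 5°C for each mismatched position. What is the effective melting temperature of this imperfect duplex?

29°C

Primer base counts: A=2, T=5, G=4, C=1 → A+T=7, G+C=5
Perfect-match Tm = 2(7) + 4(5) = 14 + 20 = 34°C
Mismatches (positions where the bases are not complementary): 1 (at position 9)
Effective Tm = 34 − 1×5 = 34 − 5 = 29°C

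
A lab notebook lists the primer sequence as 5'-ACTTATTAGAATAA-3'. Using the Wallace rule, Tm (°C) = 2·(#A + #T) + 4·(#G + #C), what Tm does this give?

32°C

Scanning the sequence gives T=5, G=1, A=7, C=1.
A+T = 12, G+C = 2
Tm = 2(12) + 4(2) = 24 + 8 = 32°C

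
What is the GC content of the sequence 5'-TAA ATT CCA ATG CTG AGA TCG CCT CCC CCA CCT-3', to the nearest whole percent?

52%

G=4, A=8, T=8, C=13
G+C = 4 + 13 = 17 out of 33 bases
%GC = 17/33 × 100 = 51.52% ≈ 52%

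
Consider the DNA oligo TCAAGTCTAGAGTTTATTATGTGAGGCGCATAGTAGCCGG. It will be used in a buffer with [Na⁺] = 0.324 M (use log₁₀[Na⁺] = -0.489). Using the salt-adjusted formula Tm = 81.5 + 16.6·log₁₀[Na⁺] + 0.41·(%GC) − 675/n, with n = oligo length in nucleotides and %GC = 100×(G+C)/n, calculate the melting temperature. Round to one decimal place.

Length n = 40. C=6, A=10, G=12, T=12
G+C = 18, so %GC = 18/40 × 100 = 45%
Salt term: 16.6 × (-0.489) = -8.117
GC term: 0.41 × 45 = 18.45; length term: −675/40 = −16.875
Tm = 81.5 + (-8.117) + 18.45 − 16.875 = 74.958 → 75.0°C

75.0°C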